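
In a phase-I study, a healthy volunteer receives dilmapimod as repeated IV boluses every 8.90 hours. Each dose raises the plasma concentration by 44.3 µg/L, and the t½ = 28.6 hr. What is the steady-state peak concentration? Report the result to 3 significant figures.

228 µg/L

k = ln 2 / 28.6 = 0.02424 hr⁻¹
Fraction remaining after one interval: e^(−kτ) = e^(−0.02424 × 8.90) = 0.8060
R = 1 / (1 − 0.8060) = 5.154
Css,max = 44.3 × 5.154 ≈ 228 µg/L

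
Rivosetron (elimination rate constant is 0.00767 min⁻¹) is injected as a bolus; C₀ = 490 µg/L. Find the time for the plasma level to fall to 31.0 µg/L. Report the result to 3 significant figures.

360 minutes

C(t) = C₀ e^(−kt)  ⇒  t = ln(C₀/C) / k
t = ln(490/31.0) / 0.007670 = 2.760 / 0.007670 ≈ 360 minutes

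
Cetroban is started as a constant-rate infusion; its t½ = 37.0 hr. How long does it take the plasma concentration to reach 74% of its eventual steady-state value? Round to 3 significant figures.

k = ln 2 / 37.0 = 0.01873 hr⁻¹
f = 1 − e^(−kt)  ⇒  t = −ln(1 − f) / k
t = −ln(1 − 0.74) / 0.01873 = 1.347 / 0.01873 ≈ 71.9 hours

71.9 hours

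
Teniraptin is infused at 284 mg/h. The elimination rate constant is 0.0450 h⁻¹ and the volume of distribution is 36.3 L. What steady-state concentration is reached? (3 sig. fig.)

174 mg/L

CL = k · V = 0.0450 × 36.3 = 1.633 L/h
Css = rate / CL = 284 / 1.633 ≈ 174 mg/L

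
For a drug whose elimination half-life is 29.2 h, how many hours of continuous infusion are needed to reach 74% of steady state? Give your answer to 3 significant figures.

56.7 hours

k = ln 2 / 29.2 = 0.02374 h⁻¹
f = 1 − e^(−kt)  ⇒  t = −ln(1 − f) / k
t = −ln(1 − 0.74) / 0.02374 = 1.347 / 0.02374 ≈ 56.7 hours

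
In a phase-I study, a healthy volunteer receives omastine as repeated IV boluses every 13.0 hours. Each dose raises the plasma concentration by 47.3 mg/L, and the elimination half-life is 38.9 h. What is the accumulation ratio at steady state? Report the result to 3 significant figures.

k = ln 2 / 38.9 = 0.01782 h⁻¹
Fraction remaining after one interval: e^(−kτ) = e^(−0.01782 × 13.0) = 0.7932
R = 1 / (1 − 0.7932) = 1 / 0.2068 ≈ 4.84

4.84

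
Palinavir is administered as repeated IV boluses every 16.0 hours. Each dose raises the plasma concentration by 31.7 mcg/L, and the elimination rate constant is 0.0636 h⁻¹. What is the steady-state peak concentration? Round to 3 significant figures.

Fraction remaining after one interval: e^(−kτ) = e^(−0.06360 × 16.0) = 0.3615
R = 1 / (1 − 0.3615) = 1.566
Css,max = 31.7 × 1.566 ≈ 49.6 mcg/L

49.6 mcg/L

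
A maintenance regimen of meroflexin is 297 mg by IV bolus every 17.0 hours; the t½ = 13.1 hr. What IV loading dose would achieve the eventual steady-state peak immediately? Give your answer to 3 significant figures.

k = ln 2 / 13.1 = 0.05291 hr⁻¹
Accumulation ratio R = 1 / (1 − e^(−kτ)) = 1 / (1 − e^(−0.05291×17.0)) = 1 / (1 − 0.4068) = 1.686
Loading dose = maintenance dose × R = 297 × 1.686 ≈ 501 mg

501 mg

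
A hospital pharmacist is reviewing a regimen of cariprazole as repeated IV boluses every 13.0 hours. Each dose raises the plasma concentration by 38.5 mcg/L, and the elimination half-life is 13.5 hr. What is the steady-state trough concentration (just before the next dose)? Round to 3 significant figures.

40.6 mcg/L

k = ln 2 / 13.5 = 0.05134 hr⁻¹
Fraction remaining after one interval: e^(−kτ) = e^(−0.05134 × 13.0) = 0.5130
R = 1 / (1 − 0.5130) = 2.053
Css,max = 38.5 × 2.053 = 79.06 mcg/L
Css,min = Css,max × e^(−kτ) = 79.06 × 0.5130 ≈ 40.6 mcg/L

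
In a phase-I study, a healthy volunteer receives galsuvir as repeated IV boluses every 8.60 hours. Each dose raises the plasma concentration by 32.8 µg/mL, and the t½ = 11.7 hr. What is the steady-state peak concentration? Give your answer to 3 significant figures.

k = ln 2 / 11.7 = 0.05924 hr⁻¹
Fraction remaining after one interval: e^(−kτ) = e^(−0.05924 × 8.60) = 0.6008
R = 1 / (1 − 0.6008) = 2.505
Css,max = 32.8 × 2.505 ≈ 82.2 µg/mL

82.2 µg/mL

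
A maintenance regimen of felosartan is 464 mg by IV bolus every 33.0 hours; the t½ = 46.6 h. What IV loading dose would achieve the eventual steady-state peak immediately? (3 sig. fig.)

1200 mg

k = ln 2 / 46.6 = 0.01487 h⁻¹
Accumulation ratio R = 1 / (1 − e^(−kτ)) = 1 / (1 − e^(−0.01487×33.0)) = 1 / (1 − 0.6121) = 2.578
Loading dose = maintenance dose × R = 464 × 2.578 ≈ 1200 mg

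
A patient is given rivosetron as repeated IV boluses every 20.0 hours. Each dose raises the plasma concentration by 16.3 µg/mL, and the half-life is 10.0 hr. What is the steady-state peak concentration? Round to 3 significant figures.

21.7 µg/mL

k = ln 2 / 10.0 = 0.06931 hr⁻¹
Fraction remaining after one interval: e^(−kτ) = e^(−0.06931 × 20.0) = 0.2500
R = 1 / (1 − 0.2500) = 1.333
Css,max = 16.3 × 1.333 ≈ 21.7 µg/mL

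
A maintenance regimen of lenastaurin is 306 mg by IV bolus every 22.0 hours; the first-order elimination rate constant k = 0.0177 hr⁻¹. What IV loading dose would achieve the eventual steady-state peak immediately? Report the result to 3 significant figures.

Accumulation ratio R = 1 / (1 − e^(−kτ)) = 1 / (1 − e^(−0.01770×22.0)) = 1 / (1 − 0.6775) = 3.100
Loading dose = maintenance dose × R = 306 × 3.100 ≈ 949 mg

949 mg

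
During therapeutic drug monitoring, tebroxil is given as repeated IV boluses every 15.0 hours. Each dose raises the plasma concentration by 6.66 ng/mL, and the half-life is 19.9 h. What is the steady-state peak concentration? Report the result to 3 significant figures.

16.4 ng/mL

k = ln 2 / 19.9 = 0.03483 h⁻¹
Fraction remaining after one interval: e^(−kτ) = e^(−0.03483 × 15.0) = 0.5931
R = 1 / (1 − 0.5931) = 2.457
Css,max = 6.66 × 2.457 ≈ 16.4 ng/mL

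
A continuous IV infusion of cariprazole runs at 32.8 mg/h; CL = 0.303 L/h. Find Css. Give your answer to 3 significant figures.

Css = infusion rate / CL = 32.8 / 0.303 ≈ 108 mg/L

108 mg/L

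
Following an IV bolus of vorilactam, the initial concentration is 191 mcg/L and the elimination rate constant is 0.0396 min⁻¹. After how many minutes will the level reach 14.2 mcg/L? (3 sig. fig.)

C(t) = C₀ e^(−kt)  ⇒  t = ln(C₀/C) / k
t = ln(191/14.2) / 0.03960 = 2.599 / 0.03960 ≈ 65.6 minutes

65.6 minutes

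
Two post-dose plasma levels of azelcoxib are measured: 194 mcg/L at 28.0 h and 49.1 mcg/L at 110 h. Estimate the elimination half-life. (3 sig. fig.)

k = ln(C₁/C₂) / (t₂ − t₁) = ln(194/49.1) / (110 − 28.0)
  = 1.374 / 82.00 = 0.01676 h⁻¹
t½ = ln 2 / k = ln 2 / 0.01676 ≈ 41.4 hours

41.4 hours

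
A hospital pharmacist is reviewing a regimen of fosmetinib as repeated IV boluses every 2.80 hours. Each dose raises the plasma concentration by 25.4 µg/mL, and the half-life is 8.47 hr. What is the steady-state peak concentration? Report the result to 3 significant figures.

k = ln 2 / 8.47 = 0.08184 hr⁻¹
Fraction remaining after one interval: e^(−kτ) = e^(−0.08184 × 2.80) = 0.7952
R = 1 / (1 − 0.7952) = 4.883
Css,max = 25.4 × 4.883 ≈ 124 µg/mL

124 µg/mL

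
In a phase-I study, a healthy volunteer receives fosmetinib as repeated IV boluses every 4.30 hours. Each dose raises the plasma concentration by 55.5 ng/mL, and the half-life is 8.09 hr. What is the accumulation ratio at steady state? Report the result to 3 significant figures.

3.24

k = ln 2 / 8.09 = 0.08568 hr⁻¹
Fraction remaining after one interval: e^(−kτ) = e^(−0.08568 × 4.30) = 0.6918
R = 1 / (1 − 0.6918) = 1 / 0.3082 ≈ 3.24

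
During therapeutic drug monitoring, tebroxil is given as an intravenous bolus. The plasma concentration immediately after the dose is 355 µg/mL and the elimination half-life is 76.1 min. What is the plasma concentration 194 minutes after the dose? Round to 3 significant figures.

k = ln 2 / 76.1 = 0.009108 min⁻¹
C(t) = C₀ e^(−kt) = 355 × e^(−0.009108 × 194) = 355 × e^(−1.767) = 355 × 0.1708 ≈ 60.6 µg/mL

60.6 µg/mL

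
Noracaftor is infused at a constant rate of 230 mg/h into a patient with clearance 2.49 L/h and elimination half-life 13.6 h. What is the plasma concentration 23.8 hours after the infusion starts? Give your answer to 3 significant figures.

64.9 µg/mL

Css = rate / CL = 230 / 2.49 = 92.37 µg/mL
k = ln 2 / 13.6 = 0.05097 h⁻¹
C(t) = Css (1 − e^(−kt)) = 92.37 × (1 − e^(−1.213)) = 92.37 × 0.7027 ≈ 64.9 µg/mL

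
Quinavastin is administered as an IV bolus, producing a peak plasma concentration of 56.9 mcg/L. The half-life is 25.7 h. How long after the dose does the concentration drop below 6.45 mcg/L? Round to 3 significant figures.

80.7 hours

k = ln 2 / 25.7 = 0.02697 h⁻¹
C(t) = C₀ e^(−kt)  ⇒  t = ln(C₀/C) / k
t = ln(56.9/6.45) / 0.02697 = 2.177 / 0.02697 ≈ 80.7 hours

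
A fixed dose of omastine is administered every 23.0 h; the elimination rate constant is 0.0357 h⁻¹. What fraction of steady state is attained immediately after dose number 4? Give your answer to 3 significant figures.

0.963

f_n = 1 − e^(−nkτ) = 1 − e^(−4 × 0.03570 × 23.0) = 1 − e^(−3.284) = 1 − 0.03746 ≈ 0.963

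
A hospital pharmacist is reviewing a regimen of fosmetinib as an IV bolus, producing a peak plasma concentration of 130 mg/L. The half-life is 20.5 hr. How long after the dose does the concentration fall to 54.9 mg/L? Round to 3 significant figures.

k = ln 2 / 20.5 = 0.03381 hr⁻¹
C(t) = C₀ e^(−kt)  ⇒  t = ln(C₀/C) / k
t = ln(130/54.9) / 0.03381 = 0.8620 / 0.03381 ≈ 25.5 hours

25.5 hours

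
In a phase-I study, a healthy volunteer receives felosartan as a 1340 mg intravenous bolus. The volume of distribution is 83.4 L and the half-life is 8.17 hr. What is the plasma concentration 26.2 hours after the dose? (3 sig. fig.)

1.74 mg/L

C₀ = dose / V = 1340 / 83.4 = 16.07 mg/L
k = ln 2 / 8.17 = 0.08484 hr⁻¹
C(t) = C₀ e^(−kt) = 16.07 × e^(−0.08484 × 26.2) = 16.07 × e^(−2.223) = 16.07 × 0.1083 ≈ 1.74 mg/L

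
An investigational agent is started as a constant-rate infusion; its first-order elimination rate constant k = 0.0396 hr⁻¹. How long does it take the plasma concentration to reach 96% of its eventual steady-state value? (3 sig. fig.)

81.3 hours

f = 1 − e^(−kt)  ⇒  t = −ln(1 − f) / k
t = −ln(1 − 0.96) / 0.03960 = 3.219 / 0.03960 ≈ 81.3 hours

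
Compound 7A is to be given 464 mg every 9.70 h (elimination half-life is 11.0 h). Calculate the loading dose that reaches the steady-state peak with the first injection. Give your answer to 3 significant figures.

k = ln 2 / 11.0 = 0.06301 h⁻¹
Accumulation ratio R = 1 / (1 − e^(−kτ)) = 1 / (1 − e^(−0.06301×9.70)) = 1 / (1 − 0.5427) = 2.187
Loading dose = maintenance dose × R = 464 × 2.187 ≈ 1010 mg

1010 mg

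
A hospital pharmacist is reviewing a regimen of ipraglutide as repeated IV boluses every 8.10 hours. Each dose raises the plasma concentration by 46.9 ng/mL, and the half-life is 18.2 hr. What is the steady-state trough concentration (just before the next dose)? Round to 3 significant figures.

130 ng/mL

k = ln 2 / 18.2 = 0.03809 hr⁻¹
Fraction remaining after one interval: e^(−kτ) = e^(−0.03809 × 8.10) = 0.7346
R = 1 / (1 − 0.7346) = 3.767
Css,max = 46.9 × 3.767 = 176.7 ng/mL
Css,min = Css,max × e^(−kτ) = 176.7 × 0.7346 ≈ 130 ng/mL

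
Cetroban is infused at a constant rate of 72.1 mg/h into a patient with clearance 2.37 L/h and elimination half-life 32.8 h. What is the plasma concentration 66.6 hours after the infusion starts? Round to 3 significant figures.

Css = rate / CL = 72.1 / 2.37 = 30.42 µg/mL
k = ln 2 / 32.8 = 0.02113 h⁻¹
C(t) = Css (1 − e^(−kt)) = 30.42 × (1 − e^(−1.407)) = 30.42 × 0.7552 ≈ 23.0 µg/mL

23.0 µg/mL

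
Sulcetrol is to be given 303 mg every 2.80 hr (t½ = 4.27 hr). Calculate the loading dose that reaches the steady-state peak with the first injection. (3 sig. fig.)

k = ln 2 / 4.27 = 0.1623 hr⁻¹
Accumulation ratio R = 1 / (1 − e^(−kτ)) = 1 / (1 − e^(−0.1623×2.80)) = 1 / (1 − 0.6348) = 2.738
Loading dose = maintenance dose × R = 303 × 2.738 ≈ 830 mg

830 mg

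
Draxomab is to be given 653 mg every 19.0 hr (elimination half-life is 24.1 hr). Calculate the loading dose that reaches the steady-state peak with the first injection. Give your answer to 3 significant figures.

1550 mg

k = ln 2 / 24.1 = 0.02876 hr⁻¹
Accumulation ratio R = 1 / (1 − e^(−kτ)) = 1 / (1 − e^(−0.02876×19.0)) = 1 / (1 − 0.5790) = 2.375
Loading dose = maintenance dose × R = 653 × 2.375 ≈ 1550 mg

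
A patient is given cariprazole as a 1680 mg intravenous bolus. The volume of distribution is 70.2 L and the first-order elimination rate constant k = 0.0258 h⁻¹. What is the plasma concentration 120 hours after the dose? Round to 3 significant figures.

1.08 mg/L

C₀ = dose / V = 1680 / 70.2 = 23.93 mg/L
C(t) = C₀ e^(−kt) = 23.93 × e^(−0.02580 × 120) = 23.93 × e^(−3.096) = 23.93 × 0.04523 ≈ 1.08 mg/L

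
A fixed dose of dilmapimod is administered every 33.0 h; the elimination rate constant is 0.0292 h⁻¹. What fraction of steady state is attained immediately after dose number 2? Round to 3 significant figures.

f_n = 1 − e^(−nkτ) = 1 − e^(−2 × 0.02920 × 33.0) = 1 − e^(−1.927) = 1 − 0.1456 ≈ 0.854

0.854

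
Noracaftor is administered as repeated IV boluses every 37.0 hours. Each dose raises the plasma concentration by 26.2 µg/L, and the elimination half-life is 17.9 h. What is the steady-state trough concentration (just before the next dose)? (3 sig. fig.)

8.21 µg/L

k = ln 2 / 17.9 = 0.03872 h⁻¹
Fraction remaining after one interval: e^(−kτ) = e^(−0.03872 × 37.0) = 0.2386
R = 1 / (1 − 0.2386) = 1.313
Css,max = 26.2 × 1.313 = 34.41 µg/L
Css,min = Css,max × e^(−kτ) = 34.41 × 0.2386 ≈ 8.21 µg/L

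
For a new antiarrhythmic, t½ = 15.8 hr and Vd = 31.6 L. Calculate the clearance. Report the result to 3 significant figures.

k = ln 2 / t½ = ln 2 / 15.8 = 0.04387 hr⁻¹
CL = k · V = 0.04387 × 31.6 ≈ 1.39 L/hr

1.39 L/hr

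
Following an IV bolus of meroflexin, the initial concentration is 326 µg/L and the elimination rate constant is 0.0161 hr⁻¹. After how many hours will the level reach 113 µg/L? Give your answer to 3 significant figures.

65.8 hours

C(t) = C₀ e^(−kt)  ⇒  t = ln(C₀/C) / k
t = ln(326/113) / 0.01610 = 1.060 / 0.01610 ≈ 65.8 hours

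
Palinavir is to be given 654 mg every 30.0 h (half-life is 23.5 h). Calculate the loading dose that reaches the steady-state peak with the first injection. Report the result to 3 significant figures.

k = ln 2 / 23.5 = 0.02950 h⁻¹
Accumulation ratio R = 1 / (1 − e^(−kτ)) = 1 / (1 − e^(−0.02950×30.0)) = 1 / (1 − 0.4128) = 1.703
Loading dose = maintenance dose × R = 654 × 1.703 ≈ 1110 mg

1110 mg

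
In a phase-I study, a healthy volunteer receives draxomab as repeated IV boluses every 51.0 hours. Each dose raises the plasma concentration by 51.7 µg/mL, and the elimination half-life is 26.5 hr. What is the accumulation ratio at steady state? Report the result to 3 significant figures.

1.36

k = ln 2 / 26.5 = 0.02616 hr⁻¹
Fraction remaining after one interval: e^(−kτ) = e^(−0.02616 × 51.0) = 0.2634
R = 1 / (1 − 0.2634) = 1 / 0.7366 ≈ 1.36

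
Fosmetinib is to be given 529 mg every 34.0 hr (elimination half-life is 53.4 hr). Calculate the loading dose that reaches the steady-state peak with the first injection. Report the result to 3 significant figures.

1480 mg

k = ln 2 / 53.4 = 0.01298 hr⁻¹
Accumulation ratio R = 1 / (1 − e^(−kτ)) = 1 / (1 − e^(−0.01298×34.0)) = 1 / (1 − 0.6432) = 2.803
Loading dose = maintenance dose × R = 529 × 2.803 ≈ 1480 mg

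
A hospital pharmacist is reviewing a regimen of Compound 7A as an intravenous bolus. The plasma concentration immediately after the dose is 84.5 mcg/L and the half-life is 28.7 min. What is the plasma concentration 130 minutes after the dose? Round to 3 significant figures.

3.66 mcg/L

k = ln 2 / 28.7 = 0.02415 min⁻¹
C(t) = C₀ e^(−kt) = 84.5 × e^(−0.02415 × 130) = 84.5 × e^(−3.140) = 84.5 × 0.04330 ≈ 3.66 mcg/L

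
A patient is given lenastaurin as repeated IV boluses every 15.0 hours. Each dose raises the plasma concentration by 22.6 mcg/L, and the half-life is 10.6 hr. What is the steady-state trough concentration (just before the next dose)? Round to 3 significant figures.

k = ln 2 / 10.6 = 0.06539 hr⁻¹
Fraction remaining after one interval: e^(−kτ) = e^(−0.06539 × 15.0) = 0.3750
R = 1 / (1 − 0.3750) = 1.600
Css,max = 22.6 × 1.600 = 36.16 mcg/L
Css,min = Css,max × e^(−kτ) = 36.16 × 0.3750 ≈ 13.6 mcg/L

13.6 mcg/L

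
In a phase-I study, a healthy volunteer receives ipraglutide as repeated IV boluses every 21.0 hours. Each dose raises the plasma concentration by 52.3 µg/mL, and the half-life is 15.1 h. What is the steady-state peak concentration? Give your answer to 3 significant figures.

84.5 µg/mL

k = ln 2 / 15.1 = 0.04590 h⁻¹
Fraction remaining after one interval: e^(−kτ) = e^(−0.04590 × 21.0) = 0.3814
R = 1 / (1 − 0.3814) = 1.616
Css,max = 52.3 × 1.616 ≈ 84.5 µg/mL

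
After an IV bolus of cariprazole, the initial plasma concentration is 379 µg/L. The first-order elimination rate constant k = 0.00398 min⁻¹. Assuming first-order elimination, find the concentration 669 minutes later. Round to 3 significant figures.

C(t) = C₀ e^(−kt) = 379 × e^(−0.003980 × 669) = 379 × e^(−2.663) = 379 × 0.06977 ≈ 26.4 µg/L

26.4 µg/L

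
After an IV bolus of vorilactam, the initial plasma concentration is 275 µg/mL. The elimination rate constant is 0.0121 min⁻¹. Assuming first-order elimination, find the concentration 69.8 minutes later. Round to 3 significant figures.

118 µg/mL

C(t) = C₀ e^(−kt) = 275 × e^(−0.01210 × 69.8) = 275 × e^(−0.8446) = 275 × 0.4297 ≈ 118 µg/mL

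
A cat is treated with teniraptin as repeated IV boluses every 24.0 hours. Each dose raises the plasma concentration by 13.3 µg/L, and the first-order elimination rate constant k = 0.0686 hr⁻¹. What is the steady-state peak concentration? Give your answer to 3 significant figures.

16.5 µg/L

Fraction remaining after one interval: e^(−kτ) = e^(−0.06860 × 24.0) = 0.1927
R = 1 / (1 − 0.1927) = 1.239
Css,max = 13.3 × 1.239 ≈ 16.5 µg/L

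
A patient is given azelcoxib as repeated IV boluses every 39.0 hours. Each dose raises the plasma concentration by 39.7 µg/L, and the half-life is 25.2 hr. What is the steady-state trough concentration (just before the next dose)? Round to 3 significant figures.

k = ln 2 / 25.2 = 0.02751 hr⁻¹
Fraction remaining after one interval: e^(−kτ) = e^(−0.02751 × 39.0) = 0.3421
R = 1 / (1 − 0.3421) = 1.520
Css,max = 39.7 × 1.520 = 60.34 µg/L
Css,min = Css,max × e^(−kτ) = 60.34 × 0.3421 ≈ 20.6 µg/L

20.6 µg/L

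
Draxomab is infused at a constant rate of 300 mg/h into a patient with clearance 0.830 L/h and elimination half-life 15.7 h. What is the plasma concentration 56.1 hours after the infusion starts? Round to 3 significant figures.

Css = rate / CL = 300 / 0.830 = 361.4 µg/mL
k = ln 2 / 15.7 = 0.04415 h⁻¹
C(t) = Css (1 − e^(−kt)) = 361.4 × (1 − e^(−2.477)) = 361.4 × 0.9160 ≈ 331 µg/mL

331 µg/mL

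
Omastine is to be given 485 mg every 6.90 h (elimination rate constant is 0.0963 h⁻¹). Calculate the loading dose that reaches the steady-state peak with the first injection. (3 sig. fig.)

999 mg

Accumulation ratio R = 1 / (1 − e^(−kτ)) = 1 / (1 − e^(−0.09630×6.90)) = 1 / (1 − 0.5145) = 2.060
Loading dose = maintenance dose × R = 485 × 2.060 ≈ 999 mg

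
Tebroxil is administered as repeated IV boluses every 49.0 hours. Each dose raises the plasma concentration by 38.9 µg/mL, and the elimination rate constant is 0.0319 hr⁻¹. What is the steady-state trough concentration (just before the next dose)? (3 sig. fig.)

10.3 µg/mL

Fraction remaining after one interval: e^(−kτ) = e^(−0.03190 × 49.0) = 0.2095
R = 1 / (1 − 0.2095) = 1.265
Css,max = 38.9 × 1.265 = 49.21 µg/mL
Css,min = Css,max × e^(−kτ) = 49.21 × 0.2095 ≈ 10.3 µg/mL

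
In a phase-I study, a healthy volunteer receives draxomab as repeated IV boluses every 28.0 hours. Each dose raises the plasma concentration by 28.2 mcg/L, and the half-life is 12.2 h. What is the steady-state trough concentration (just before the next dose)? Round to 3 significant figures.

k = ln 2 / 12.2 = 0.05682 h⁻¹
Fraction remaining after one interval: e^(−kτ) = e^(−0.05682 × 28.0) = 0.2038
R = 1 / (1 − 0.2038) = 1.256
Css,max = 28.2 × 1.256 = 35.42 mcg/L
Css,min = Css,max × e^(−kτ) = 35.42 × 0.2038 ≈ 7.22 mcg/L

7.22 mcg/L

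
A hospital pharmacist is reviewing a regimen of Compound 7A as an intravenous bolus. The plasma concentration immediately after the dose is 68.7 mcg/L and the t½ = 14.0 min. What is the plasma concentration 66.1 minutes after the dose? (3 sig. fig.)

k = ln 2 / 14.0 = 0.04951 min⁻¹
C(t) = C₀ e^(−kt) = 68.7 × e^(−0.04951 × 66.1) = 68.7 × e^(−3.273) = 68.7 × 0.03791 ≈ 2.60 mcg/L

2.60 mcg/L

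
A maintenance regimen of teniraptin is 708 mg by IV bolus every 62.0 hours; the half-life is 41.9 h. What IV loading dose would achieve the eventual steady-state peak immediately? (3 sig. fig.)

1100 mg

k = ln 2 / 41.9 = 0.01654 h⁻¹
Accumulation ratio R = 1 / (1 − e^(−kτ)) = 1 / (1 − e^(−0.01654×62.0)) = 1 / (1 − 0.3586) = 1.559
Loading dose = maintenance dose × R = 708 × 1.559 ≈ 1100 mg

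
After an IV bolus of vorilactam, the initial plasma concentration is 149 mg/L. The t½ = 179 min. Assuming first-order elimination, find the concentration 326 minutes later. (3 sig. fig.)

k = ln 2 / 179 = 0.003872 min⁻¹
326 min is 1.821 half-lives, so C = 149 × (1/2)^1.821 = 149 × 0.2830 ≈ 42.2 mg/L

42.2 mg/L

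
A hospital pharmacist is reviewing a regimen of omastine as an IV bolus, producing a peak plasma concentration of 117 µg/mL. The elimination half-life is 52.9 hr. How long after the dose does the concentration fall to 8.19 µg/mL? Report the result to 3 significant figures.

203 hours

k = ln 2 / 52.9 = 0.01310 hr⁻¹
C(t) = C₀ e^(−kt)  ⇒  t = ln(C₀/C) / k
t = ln(117/8.19) / 0.01310 = 2.659 / 0.01310 ≈ 203 hours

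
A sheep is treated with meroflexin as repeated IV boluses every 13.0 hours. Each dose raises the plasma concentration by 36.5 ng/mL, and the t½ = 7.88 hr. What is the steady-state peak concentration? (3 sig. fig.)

k = ln 2 / 7.88 = 0.08796 hr⁻¹
Fraction remaining after one interval: e^(−kτ) = e^(−0.08796 × 13.0) = 0.3187
R = 1 / (1 − 0.3187) = 1.468
Css,max = 36.5 × 1.468 ≈ 53.6 ng/mL

53.6 ng/mL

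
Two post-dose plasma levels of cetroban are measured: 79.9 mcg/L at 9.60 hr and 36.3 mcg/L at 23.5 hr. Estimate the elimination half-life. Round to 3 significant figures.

k = ln(C₁/C₂) / (t₂ − t₁) = ln(79.9/36.3) / (23.5 − 9.60)
  = 0.7890 / 13.90 = 0.05676 hr⁻¹
t½ = ln 2 / k = ln 2 / 0.05676 ≈ 12.2 hours

12.2 hours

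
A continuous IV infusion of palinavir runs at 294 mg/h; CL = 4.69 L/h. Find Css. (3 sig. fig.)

62.7 µg/mL

Css = infusion rate / CL = 294 / 4.69 ≈ 62.7 µg/mL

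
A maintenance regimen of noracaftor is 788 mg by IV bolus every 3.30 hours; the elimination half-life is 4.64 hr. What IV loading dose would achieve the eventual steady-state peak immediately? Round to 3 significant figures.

2020 mg

k = ln 2 / 4.64 = 0.1494 hr⁻¹
Accumulation ratio R = 1 / (1 − e^(−kτ)) = 1 / (1 − e^(−0.1494×3.30)) = 1 / (1 − 0.6108) = 2.569
Loading dose = maintenance dose × R = 788 × 2.569 ≈ 2020 mg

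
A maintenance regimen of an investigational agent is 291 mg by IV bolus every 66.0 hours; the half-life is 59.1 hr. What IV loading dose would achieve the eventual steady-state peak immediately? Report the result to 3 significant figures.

k = ln 2 / 59.1 = 0.01173 hr⁻¹
Accumulation ratio R = 1 / (1 − e^(−kτ)) = 1 / (1 − e^(−0.01173×66.0)) = 1 / (1 − 0.4611) = 1.856
Loading dose = maintenance dose × R = 291 × 1.856 ≈ 540 mg

540 mg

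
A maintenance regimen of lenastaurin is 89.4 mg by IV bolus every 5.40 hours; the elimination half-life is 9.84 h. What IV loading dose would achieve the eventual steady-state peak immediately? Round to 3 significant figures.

283 mg

k = ln 2 / 9.84 = 0.07044 h⁻¹
Accumulation ratio R = 1 / (1 − e^(−kτ)) = 1 / (1 − e^(−0.07044×5.40)) = 1 / (1 − 0.6836) = 3.161
Loading dose = maintenance dose × R = 89.4 × 3.161 ≈ 283 mg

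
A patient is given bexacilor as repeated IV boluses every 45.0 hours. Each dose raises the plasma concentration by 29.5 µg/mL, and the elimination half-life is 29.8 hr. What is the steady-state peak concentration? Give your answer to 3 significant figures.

45.5 µg/mL

k = ln 2 / 29.8 = 0.02326 hr⁻¹
Fraction remaining after one interval: e^(−kτ) = e^(−0.02326 × 45.0) = 0.3511
R = 1 / (1 − 0.3511) = 1.541
Css,max = 29.5 × 1.541 ≈ 45.5 µg/mL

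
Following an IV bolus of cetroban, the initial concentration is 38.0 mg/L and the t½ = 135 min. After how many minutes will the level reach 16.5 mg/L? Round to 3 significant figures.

162 minutes

k = ln 2 / 135 = 0.005134 min⁻¹
C(t) = C₀ e^(−kt)  ⇒  t = ln(C₀/C) / k
t = ln(38.0/16.5) / 0.005134 = 0.8342 / 0.005134 ≈ 162 minutes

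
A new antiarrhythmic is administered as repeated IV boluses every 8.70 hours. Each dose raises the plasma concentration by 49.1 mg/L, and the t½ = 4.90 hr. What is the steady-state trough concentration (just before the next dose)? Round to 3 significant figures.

k = ln 2 / 4.90 = 0.1415 hr⁻¹
Fraction remaining after one interval: e^(−kτ) = e^(−0.1415 × 8.70) = 0.2921
R = 1 / (1 − 0.2921) = 1.413
Css,max = 49.1 × 1.413 = 69.36 mg/L
Css,min = Css,max × e^(−kτ) = 69.36 × 0.2921 ≈ 20.3 mg/L

20.3 mg/L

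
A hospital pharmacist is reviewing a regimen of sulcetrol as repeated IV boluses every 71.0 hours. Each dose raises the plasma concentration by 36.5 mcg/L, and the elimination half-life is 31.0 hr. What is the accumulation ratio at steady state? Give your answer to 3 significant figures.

k = ln 2 / 31.0 = 0.02236 hr⁻¹
Fraction remaining after one interval: e^(−kτ) = e^(−0.02236 × 71.0) = 0.2044
R = 1 / (1 − 0.2044) = 1 / 0.7956 ≈ 1.26

1.26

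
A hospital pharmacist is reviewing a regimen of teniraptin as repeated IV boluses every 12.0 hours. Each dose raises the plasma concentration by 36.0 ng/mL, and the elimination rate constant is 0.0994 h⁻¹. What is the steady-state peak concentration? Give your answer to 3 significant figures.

Fraction remaining after one interval: e^(−kτ) = e^(−0.09940 × 12.0) = 0.3034
R = 1 / (1 − 0.3034) = 1.435
Css,max = 36.0 × 1.435 ≈ 51.7 ng/mL

51.7 ng/mL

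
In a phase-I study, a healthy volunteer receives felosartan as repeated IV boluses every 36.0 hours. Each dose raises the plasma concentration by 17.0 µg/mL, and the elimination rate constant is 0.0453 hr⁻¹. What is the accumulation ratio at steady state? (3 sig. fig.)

Fraction remaining after one interval: e^(−kτ) = e^(−0.04530 × 36.0) = 0.1958
R = 1 / (1 − 0.1958) = 1 / 0.8042 ≈ 1.24

1.24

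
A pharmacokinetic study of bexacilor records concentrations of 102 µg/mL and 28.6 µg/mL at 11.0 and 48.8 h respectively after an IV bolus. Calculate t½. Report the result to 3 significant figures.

k = ln(C₁/C₂) / (t₂ − t₁) = ln(102/28.6) / (48.8 − 11.0)
  = 1.272 / 37.80 = 0.03364 h⁻¹
t½ = ln 2 / k = ln 2 / 0.03364 ≈ 20.6 hours

20.6 hours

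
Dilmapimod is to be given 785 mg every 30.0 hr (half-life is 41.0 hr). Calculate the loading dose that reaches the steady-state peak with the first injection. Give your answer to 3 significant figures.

1970 mg

k = ln 2 / 41.0 = 0.01691 hr⁻¹
Accumulation ratio R = 1 / (1 − e^(−kτ)) = 1 / (1 − e^(−0.01691×30.0)) = 1 / (1 − 0.6022) = 2.514
Loading dose = maintenance dose × R = 785 × 2.514 ≈ 1970 mg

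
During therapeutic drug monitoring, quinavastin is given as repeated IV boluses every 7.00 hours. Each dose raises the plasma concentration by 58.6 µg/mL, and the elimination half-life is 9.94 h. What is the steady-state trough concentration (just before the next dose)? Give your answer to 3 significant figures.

93.1 µg/mL

k = ln 2 / 9.94 = 0.06973 h⁻¹
Fraction remaining after one interval: e^(−kτ) = e^(−0.06973 × 7.00) = 0.6138
R = 1 / (1 − 0.6138) = 2.589
Css,max = 58.6 × 2.589 = 151.7 µg/mL
Css,min = Css,max × e^(−kτ) = 151.7 × 0.6138 ≈ 93.1 µg/mL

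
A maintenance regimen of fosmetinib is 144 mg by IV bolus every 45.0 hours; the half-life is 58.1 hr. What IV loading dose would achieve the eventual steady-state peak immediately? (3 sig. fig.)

347 mg

k = ln 2 / 58.1 = 0.01193 hr⁻¹
Accumulation ratio R = 1 / (1 − e^(−kτ)) = 1 / (1 − e^(−0.01193×45.0)) = 1 / (1 − 0.5846) = 2.407
Loading dose = maintenance dose × R = 144 × 2.407 ≈ 347 mg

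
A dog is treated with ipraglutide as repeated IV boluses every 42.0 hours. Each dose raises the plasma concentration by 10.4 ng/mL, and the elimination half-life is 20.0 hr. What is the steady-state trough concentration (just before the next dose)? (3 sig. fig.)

k = ln 2 / 20.0 = 0.03466 hr⁻¹
Fraction remaining after one interval: e^(−kτ) = e^(−0.03466 × 42.0) = 0.2333
R = 1 / (1 − 0.2333) = 1.304
Css,max = 10.4 × 1.304 = 13.56 ng/mL
Css,min = Css,max × e^(−kτ) = 13.56 × 0.2333 ≈ 3.16 ng/mL

3.16 ng/mL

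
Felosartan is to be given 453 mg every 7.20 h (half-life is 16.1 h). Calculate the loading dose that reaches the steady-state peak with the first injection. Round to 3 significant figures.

1700 mg

k = ln 2 / 16.1 = 0.04305 h⁻¹
Accumulation ratio R = 1 / (1 − e^(−kτ)) = 1 / (1 − e^(−0.04305×7.20)) = 1 / (1 − 0.7335) = 3.752
Loading dose = maintenance dose × R = 453 × 3.752 ≈ 1700 mg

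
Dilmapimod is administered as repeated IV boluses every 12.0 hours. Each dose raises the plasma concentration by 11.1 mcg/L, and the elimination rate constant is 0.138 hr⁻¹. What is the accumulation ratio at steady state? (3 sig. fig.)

1.24

Fraction remaining after one interval: e^(−kτ) = e^(−0.1380 × 12.0) = 0.1909
R = 1 / (1 − 0.1909) = 1 / 0.8091 ≈ 1.24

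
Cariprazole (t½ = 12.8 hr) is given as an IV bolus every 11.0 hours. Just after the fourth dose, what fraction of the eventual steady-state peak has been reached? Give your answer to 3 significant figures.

k = ln 2 / 12.8 = 0.05415 hr⁻¹
f_n = 1 − e^(−nkτ) = 1 − e^(−4 × 0.05415 × 11.0) = 1 − e^(−2.383) = 1 − 0.09230 ≈ 0.908

0.908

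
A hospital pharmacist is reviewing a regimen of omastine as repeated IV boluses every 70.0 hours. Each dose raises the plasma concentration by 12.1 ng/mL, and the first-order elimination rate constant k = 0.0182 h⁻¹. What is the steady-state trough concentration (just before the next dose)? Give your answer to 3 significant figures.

4.70 ng/mL

Fraction remaining after one interval: e^(−kτ) = e^(−0.01820 × 70.0) = 0.2797
R = 1 / (1 − 0.2797) = 1.388
Css,max = 12.1 × 1.388 = 16.80 ng/mL
Css,min = Css,max × e^(−kτ) = 16.80 × 0.2797 ≈ 4.70 ng/mL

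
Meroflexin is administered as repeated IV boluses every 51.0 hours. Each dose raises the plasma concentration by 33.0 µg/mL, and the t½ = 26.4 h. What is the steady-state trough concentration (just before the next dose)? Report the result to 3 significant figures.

11.7 µg/mL

k = ln 2 / 26.4 = 0.02626 h⁻¹
Fraction remaining after one interval: e^(−kτ) = e^(−0.02626 × 51.0) = 0.2621
R = 1 / (1 − 0.2621) = 1.355
Css,max = 33.0 × 1.355 = 44.72 µg/mL
Css,min = Css,max × e^(−kτ) = 44.72 × 0.2621 ≈ 11.7 µg/mL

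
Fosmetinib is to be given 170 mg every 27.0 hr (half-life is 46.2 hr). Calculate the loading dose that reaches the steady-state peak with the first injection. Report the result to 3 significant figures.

510 mg

k = ln 2 / 46.2 = 0.01500 hr⁻¹
Accumulation ratio R = 1 / (1 − e^(−kτ)) = 1 / (1 − e^(−0.01500×27.0)) = 1 / (1 − 0.6669) = 3.002
Loading dose = maintenance dose × R = 170 × 3.002 ≈ 510 mg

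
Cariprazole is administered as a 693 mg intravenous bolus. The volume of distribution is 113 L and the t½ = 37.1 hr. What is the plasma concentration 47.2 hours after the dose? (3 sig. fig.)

C₀ = dose / V = 693 / 113 = 6.133 mg/L
k = ln 2 / 37.1 = 0.01868 hr⁻¹
C(t) = C₀ e^(−kt) = 6.133 × e^(−0.01868 × 47.2) = 6.133 × e^(−0.8818) = 6.133 × 0.4140 ≈ 2.54 mg/L

2.54 mg/L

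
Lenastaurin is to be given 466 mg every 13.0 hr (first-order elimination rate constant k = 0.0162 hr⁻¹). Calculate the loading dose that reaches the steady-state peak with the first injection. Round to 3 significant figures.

2450 mg

Accumulation ratio R = 1 / (1 − e^(−kτ)) = 1 / (1 − e^(−0.01620×13.0)) = 1 / (1 − 0.8101) = 5.266
Loading dose = maintenance dose × R = 466 × 5.266 ≈ 2450 mg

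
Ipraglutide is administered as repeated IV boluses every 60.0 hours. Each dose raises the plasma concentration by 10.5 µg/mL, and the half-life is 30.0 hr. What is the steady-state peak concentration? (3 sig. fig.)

14.0 µg/mL

k = ln 2 / 30.0 = 0.02310 hr⁻¹
Fraction remaining after one interval: e^(−kτ) = e^(−0.02310 × 60.0) = 0.2500
R = 1 / (1 − 0.2500) = 1.333
Css,max = 10.5 × 1.333 ≈ 14.0 µg/mL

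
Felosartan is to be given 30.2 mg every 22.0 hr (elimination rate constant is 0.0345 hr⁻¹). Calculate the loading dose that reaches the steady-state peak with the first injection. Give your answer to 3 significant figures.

56.8 mg

Accumulation ratio R = 1 / (1 − e^(−kτ)) = 1 / (1 − e^(−0.03450×22.0)) = 1 / (1 − 0.4681) = 1.880
Loading dose = maintenance dose × R = 30.2 × 1.880 ≈ 56.8 mg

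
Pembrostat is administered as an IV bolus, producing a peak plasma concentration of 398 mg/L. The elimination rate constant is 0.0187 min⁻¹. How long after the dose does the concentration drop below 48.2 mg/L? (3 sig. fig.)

113 minutes

C(t) = C₀ e^(−kt)  ⇒  t = ln(C₀/C) / k
t = ln(398/48.2) / 0.01870 = 2.111 / 0.01870 ≈ 113 minutes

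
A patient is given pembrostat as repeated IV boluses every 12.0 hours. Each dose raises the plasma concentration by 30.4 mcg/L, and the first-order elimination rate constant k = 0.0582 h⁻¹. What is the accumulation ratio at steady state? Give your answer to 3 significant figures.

1.99

Fraction remaining after one interval: e^(−kτ) = e^(−0.05820 × 12.0) = 0.4974
R = 1 / (1 − 0.4974) = 1 / 0.5026 ≈ 1.99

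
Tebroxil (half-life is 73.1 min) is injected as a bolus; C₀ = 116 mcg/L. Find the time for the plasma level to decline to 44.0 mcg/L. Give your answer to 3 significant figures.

102 minutes

k = ln 2 / 73.1 = 0.009482 min⁻¹
C(t) = C₀ e^(−kt)  ⇒  t = ln(C₀/C) / k
t = ln(116/44.0) / 0.009482 = 0.9694 / 0.009482 ≈ 102 minutes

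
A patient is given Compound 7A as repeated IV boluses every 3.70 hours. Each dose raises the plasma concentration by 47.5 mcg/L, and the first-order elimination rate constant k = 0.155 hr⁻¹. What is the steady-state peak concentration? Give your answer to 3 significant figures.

Fraction remaining after one interval: e^(−kτ) = e^(−0.1550 × 3.70) = 0.5635
R = 1 / (1 − 0.5635) = 2.291
Css,max = 47.5 × 2.291 ≈ 109 mcg/L

109 mcg/L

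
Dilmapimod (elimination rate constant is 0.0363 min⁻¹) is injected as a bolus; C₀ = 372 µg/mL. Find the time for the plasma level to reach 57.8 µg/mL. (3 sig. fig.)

51.3 minutes

C(t) = C₀ e^(−kt)  ⇒  t = ln(C₀/C) / k
t = ln(372/57.8) / 0.03630 = 1.862 / 0.03630 ≈ 51.3 minutes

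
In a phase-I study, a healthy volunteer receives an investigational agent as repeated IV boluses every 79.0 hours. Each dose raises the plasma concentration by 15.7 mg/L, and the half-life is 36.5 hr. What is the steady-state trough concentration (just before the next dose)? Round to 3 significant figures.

4.51 mg/L

k = ln 2 / 36.5 = 0.01899 hr⁻¹
Fraction remaining after one interval: e^(−kτ) = e^(−0.01899 × 79.0) = 0.2231
R = 1 / (1 − 0.2231) = 1.287
Css,max = 15.7 × 1.287 = 20.21 mg/L
Css,min = Css,max × e^(−kτ) = 20.21 × 0.2231 ≈ 4.51 mg/L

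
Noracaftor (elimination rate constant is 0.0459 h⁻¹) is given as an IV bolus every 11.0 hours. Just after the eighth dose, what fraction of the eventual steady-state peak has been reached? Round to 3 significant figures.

f_n = 1 − e^(−nkτ) = 1 − e^(−8 × 0.04590 × 11.0) = 1 − e^(−4.039) = 1 − 0.01761 ≈ 0.982

0.982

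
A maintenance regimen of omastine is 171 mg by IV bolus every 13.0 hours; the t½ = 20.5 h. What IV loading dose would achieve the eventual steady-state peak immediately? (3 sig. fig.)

k = ln 2 / 20.5 = 0.03381 h⁻¹
Accumulation ratio R = 1 / (1 − e^(−kτ)) = 1 / (1 − e^(−0.03381×13.0)) = 1 / (1 − 0.6443) = 2.812
Loading dose = maintenance dose × R = 171 × 2.812 ≈ 481 mg

481 mg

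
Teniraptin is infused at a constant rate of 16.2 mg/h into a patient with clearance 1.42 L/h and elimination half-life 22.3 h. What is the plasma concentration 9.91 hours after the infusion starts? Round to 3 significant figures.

3.02 µg/mL

Css = rate / CL = 16.2 / 1.42 = 11.41 µg/mL
k = ln 2 / 22.3 = 0.03108 h⁻¹
C(t) = Css (1 − e^(−kt)) = 11.41 × (1 − e^(−0.3080)) = 11.41 × 0.2651 ≈ 3.02 µg/mL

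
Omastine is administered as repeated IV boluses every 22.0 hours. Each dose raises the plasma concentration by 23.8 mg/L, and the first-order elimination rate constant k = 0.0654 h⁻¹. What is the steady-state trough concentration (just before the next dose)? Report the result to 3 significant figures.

Fraction remaining after one interval: e^(−kτ) = e^(−0.06540 × 22.0) = 0.2372
R = 1 / (1 − 0.2372) = 1.311
Css,max = 23.8 × 1.311 = 31.20 mg/L
Css,min = Css,max × e^(−kτ) = 31.20 × 0.2372 ≈ 7.40 mg/L

7.40 mg/L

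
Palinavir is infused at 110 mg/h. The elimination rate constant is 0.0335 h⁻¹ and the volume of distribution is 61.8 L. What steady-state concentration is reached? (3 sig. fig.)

CL = k · V = 0.0335 × 61.8 = 2.070 L/h
Css = rate / CL = 110 / 2.070 ≈ 53.1 µg/mL

53.1 µg/mL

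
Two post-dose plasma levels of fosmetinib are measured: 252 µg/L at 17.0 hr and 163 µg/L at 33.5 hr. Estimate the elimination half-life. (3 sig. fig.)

26.3 hours

k = ln(C₁/C₂) / (t₂ − t₁) = ln(252/163) / (33.5 − 17.0)
  = 0.4357 / 16.50 = 0.02640 hr⁻¹
t½ = ln 2 / k = ln 2 / 0.02640 ≈ 26.3 hours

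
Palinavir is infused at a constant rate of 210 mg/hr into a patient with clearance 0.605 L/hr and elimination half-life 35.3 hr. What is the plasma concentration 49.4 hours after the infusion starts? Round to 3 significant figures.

Css = rate / CL = 210 / 0.605 = 347.1 µg/mL
k = ln 2 / 35.3 = 0.01964 hr⁻¹
C(t) = Css (1 − e^(−kt)) = 347.1 × (1 − e^(−0.9700)) = 347.1 × 0.6209 ≈ 216 µg/mL

216 µg/mL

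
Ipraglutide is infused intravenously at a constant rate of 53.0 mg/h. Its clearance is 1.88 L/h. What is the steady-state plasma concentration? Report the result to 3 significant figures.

28.2 mg/L

Css = infusion rate / CL = 53.0 / 1.88 ≈ 28.2 mg/L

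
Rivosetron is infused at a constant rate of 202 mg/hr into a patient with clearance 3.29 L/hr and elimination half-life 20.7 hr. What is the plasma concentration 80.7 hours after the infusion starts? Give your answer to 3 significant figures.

Css = rate / CL = 202 / 3.29 = 61.40 µg/mL
k = ln 2 / 20.7 = 0.03349 hr⁻¹
C(t) = Css (1 − e^(−kt)) = 61.40 × (1 − e^(−2.702)) = 61.40 × 0.9329 ≈ 57.3 µg/mL

57.3 µg/mL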